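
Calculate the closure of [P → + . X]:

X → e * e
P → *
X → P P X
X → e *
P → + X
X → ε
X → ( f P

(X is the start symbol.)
Start with: [P → + . X]
  [P → + . X] has the dot before X: add [X → . e * e], [X → . P P X], [X → . e *], [X → .], [X → . ( f P]
  [X → . P P X] has the dot before P: add [P → . *], [P → . + X]
No further items can be added.

CLOSURE = { [P → + . X], [P → . *], [P → . + X], [X → . ( f P], [X → . P P X], [X → . e * e], [X → . e *], [X → .] }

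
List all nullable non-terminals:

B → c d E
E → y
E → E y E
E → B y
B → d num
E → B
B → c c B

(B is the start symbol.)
None

A non-terminal is nullable if it can derive ε (the empty string): either it has an ε-production, or it has a production whose right-hand side consists entirely of nullable non-terminals.

There are no ε-productions, so no non-terminal can derive ε.
No non-terminals are nullable.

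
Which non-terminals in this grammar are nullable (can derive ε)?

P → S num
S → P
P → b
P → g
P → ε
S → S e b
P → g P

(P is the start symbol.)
A non-terminal is nullable if it can derive ε (the empty string): either it has an ε-production, or it has a production whose right-hand side consists entirely of nullable non-terminals.

ε-productions: P → ε
So P is immediately nullable.
S → P: every symbol on the right is nullable, so S is nullable too.
Every non-terminal is now nullable.
Nullable = { 'P', 'S' }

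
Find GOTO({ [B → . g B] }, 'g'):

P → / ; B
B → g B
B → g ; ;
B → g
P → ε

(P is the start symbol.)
GOTO(I, 'g') = CLOSURE({ [A → αX.β] : [A → α.Xβ] ∈ I, X = 'g' })

Items with dot before 'g', with the dot advanced:
  [B → . g B] → [B → g . B]
Closure of the advanced items:
  [B → g . B] has the dot before B: add [B → . g B], [B → . g ; ;], [B → . g]

GOTO = { [B → . g ; ;], [B → . g B], [B → . g], [B → g . B] }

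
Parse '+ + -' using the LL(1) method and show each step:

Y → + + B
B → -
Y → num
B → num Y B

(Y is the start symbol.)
LL(1) parsing maintains a stack (initially the start symbol over $) and the input. At each step: if the stack top is a terminal, match it against the current input token; if it is a non-terminal N, replace it with the RHS of M[N, lookahead] (the unique production whose predict set contains the lookahead).

Stack is shown with the top on the left.

Stack    Input    Action
------------------------
Y $      + + - $  output Y → + + B
+ + B $  + + - $  match '+'
+ B $    + - $    match '+'
B $      - $      output B → -
- $      - $      match '-'
$        $        accept

The string is accepted.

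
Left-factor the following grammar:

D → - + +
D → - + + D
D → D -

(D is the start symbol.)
Left-factoring transforms A → αβ₁ | αβ₂ into A → αA' and A' → β₁ | β₂
(α is the longest common prefix among the alternatives). Repeat until
no nonterminal has two alternatives with a common prefix.

Round 1: D has alternatives sharing prefix '- + +'. Introduce D': D → - + + D'
  Add: D' → ε
  Add: D' → D

No remaining common prefixes — done.

Resulting grammar:
D → - + + D'
D' → ε
D' → D
D → D -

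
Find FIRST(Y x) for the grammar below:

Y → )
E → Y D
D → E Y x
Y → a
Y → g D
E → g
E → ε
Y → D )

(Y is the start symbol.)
{ ')', 'a', 'g' }

FIRST sets of the non-terminals involved (from the grammar, by fixed-point iteration):
  FIRST(Y) = { ')', 'a', 'g' }

To compute FIRST(Y x), process the symbols left to right:
Symbol Y is a non-terminal. Add FIRST(Y) \ {ε} = { ')', 'a', 'g' }
Y is not nullable (ε ∉ FIRST(Y)), so stop here.
FIRST(Y x) = { ')', 'a', 'g' }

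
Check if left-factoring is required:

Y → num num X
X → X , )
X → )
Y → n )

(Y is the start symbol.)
No, left-factoring is not needed

Left-factoring is needed when two productions for the same non-terminal
share a common prefix on the right-hand side.

Productions for Y:
  Y → num num X
  Y → n )
Productions for X:
  X → X , )
  X → )

No common prefixes found.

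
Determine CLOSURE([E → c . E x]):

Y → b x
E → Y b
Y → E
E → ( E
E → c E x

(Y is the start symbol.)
Start with: [E → c . E x]
  [E → c . E x] has the dot before E: add [E → . Y b], [E → . ( E], [E → . c E x]
  [E → . Y b] has the dot before Y: add [Y → . b x], [Y → . E]
No further items can be added.

CLOSURE = { [E → . ( E], [E → . Y b], [E → . c E x], [E → c . E x], [Y → . E], [Y → . b x] }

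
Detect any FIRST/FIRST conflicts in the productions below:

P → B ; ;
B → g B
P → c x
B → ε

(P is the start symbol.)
A FIRST/FIRST conflict occurs when two productions N → α and N → β for the same non-terminal have FIRST(α) ∩ FIRST(β) ≠ ∅ (with ε ∈ FIRST of a nullable right-hand side, so two nullable alternatives also conflict).

FIRST sets of the non-terminals at (or reachable through a nullable prefix from) the front of some alternative:
  FIRST(B) = { 'g', ε }

Productions for P:
  P → B ; ;: FIRST = { ';', 'g' }
  P → c x: FIRST = { 'c' }
Productions for B:
  B → g B: FIRST = { 'g' }
  B → ε: FIRST = { ε }

All alternatives of each non-terminal have pairwise disjoint FIRST sets.

Answer: No FIRST/FIRST conflicts.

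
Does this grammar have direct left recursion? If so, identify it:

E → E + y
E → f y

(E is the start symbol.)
Yes, E is left-recursive

E → E + y: LEFT RECURSIVE (starts with E)
E → f y: starts with f

The grammar has direct left recursion on: E.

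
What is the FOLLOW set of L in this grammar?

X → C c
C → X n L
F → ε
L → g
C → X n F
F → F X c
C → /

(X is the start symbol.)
In C → X n L: L is at the end, add FOLLOW(C)

The FOLLOW sets referred to above (computed the same way, to a fixed point):
  FOLLOW(C) = { 'c' }

Taking the union: FOLLOW(L) = { 'c' }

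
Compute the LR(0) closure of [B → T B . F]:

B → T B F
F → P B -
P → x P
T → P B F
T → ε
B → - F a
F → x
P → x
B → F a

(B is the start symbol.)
{ [B → T B . F], [F → . P B -], [F → . x], [P → . x P], [P → . x] }

To compute CLOSURE, for each item [A → α.Bβ] where B is a non-terminal, add [B → .γ] for all productions B → γ; repeat for the newly added items until nothing changes.

Start with: [B → T B . F]
  [B → T B . F] has the dot before F: add [F → . P B -], [F → . x]
  [F → . P B -] has the dot before P: add [P → . x P], [P → . x]
No further items can be added.

CLOSURE = { [B → T B . F], [F → . P B -], [F → . x], [P → . x P], [P → . x] }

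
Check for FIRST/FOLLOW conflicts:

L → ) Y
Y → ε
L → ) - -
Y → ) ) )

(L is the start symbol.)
A FIRST/FOLLOW conflict occurs when a non-terminal N has a nullable alternative N → β (β ⇒* ε) and another alternative N → α with FIRST(α) ∩ FOLLOW(N) ≠ ∅: on such a lookahead the parser cannot decide between expanding α and letting N vanish via β.

Nullable non-terminals: Y.

Y: nullable alternative(s) Y → ε; FOLLOW(Y) = { $ }
  Y → ε: FIRST \ {ε} = { } — this is the only nullable alternative, skip
  Y → ) ) ): FIRST \ {ε} = { ')' } — disjoint from FOLLOW(Y)

L has no nullable alternative, so no FIRST/FOLLOW check is needed there.

No FIRST/FOLLOW conflicts found.

Answer: No FIRST/FOLLOW conflicts.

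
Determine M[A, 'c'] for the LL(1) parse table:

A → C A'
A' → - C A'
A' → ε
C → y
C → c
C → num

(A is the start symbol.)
To find M[A, 'c'], we find productions for A where 'c' is in the predict set (PREDICT(N → α) = (FIRST(α) \ {ε}) ∪ (FOLLOW(N) if α ⇒* ε)).

Relevant sets:
  FIRST(C) = { 'c', 'num', 'y' }

A → C A': PREDICT = { 'c', 'num', 'y' }
  'c' is in predict set, so this production goes in M[A, 'c']

M[A, 'c'] = A → C A'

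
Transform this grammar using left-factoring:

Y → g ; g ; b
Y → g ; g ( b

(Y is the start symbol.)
Y → g ; g Y'
Y' → ; b
Y' → ( b

Left-factoring transforms A → αβ₁ | αβ₂ into A → αA' and A' → β₁ | β₂
(α is the longest common prefix among the alternatives). Repeat until
no nonterminal has two alternatives with a common prefix.

Round 1: Y has alternatives sharing prefix 'g ; g'. Introduce Y': Y → g ; g Y'
  Add: Y' → ; b
  Add: Y' → ( b

No remaining common prefixes — done.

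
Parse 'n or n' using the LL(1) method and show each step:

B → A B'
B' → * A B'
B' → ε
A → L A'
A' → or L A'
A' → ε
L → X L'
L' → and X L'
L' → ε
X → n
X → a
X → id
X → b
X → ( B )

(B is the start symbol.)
LL(1) parsing maintains a stack (initially the start symbol over $) and the input. At each step: if the stack top is a terminal, match it against the current input token; if it is a non-terminal N, replace it with the RHS of M[N, lookahead] (the unique production whose predict set contains the lookahead).

Stack is shown with the top on the left.

Stack         Input     Action
------------------------------
B $           n or n $  output B → A B'
A B' $        n or n $  output A → L A'
L A' B' $     n or n $  output L → X L'
X L' A' B' $  n or n $  output X → n
n L' A' B' $  n or n $  match 'n'
L' A' B' $    or n $    output L' → ε
A' B' $       or n $    output A' → or L A'
or L A' B' $  or n $    match 'or'
L A' B' $     n $       output L → X L'
X L' A' B' $  n $       output X → n
n L' A' B' $  n $       match 'n'
L' A' B' $    $         output L' → ε
A' B' $       $         output A' → ε
B' $          $         output B' → ε
$             $         accept

The string is accepted.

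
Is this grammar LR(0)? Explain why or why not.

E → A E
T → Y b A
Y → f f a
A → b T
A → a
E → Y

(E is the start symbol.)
Yes, the grammar is LR(0)

A grammar is LR(0) if no state in the canonical LR(0) collection has:
  - both a shift item (dot before a terminal) and a complete item (shift-reduce conflict), or
  - two or more complete items (reduce-reduce conflict; the accept item [E' → E .] counts as a complete item here).

Augment with E' → E and build the canonical LR(0) collection (I0 = CLOSURE({[E' → . E]}), then GOTO on every symbol after a dot until no new states appear). It has 14 states:
  I0: { [A → . a], [A → . b T], [E → . A E], [E → . Y], [E' → . E], [Y → . f f a] }  — shift
  I1: { [A → . a], [A → . b T], [E → . A E], [E → . Y], [E → A . E], [Y → . f f a] }  — shift
  I2: { [E' → E .] }  — accept
  I3: { [E → Y .] }  — reduce
  I4: { [A → a .] }  — reduce
  I5: { [A → b . T], [T → . Y b A], [Y → . f f a] }  — shift
  I6: { [Y → f . f a] }  — shift
  I7: { [Y → f f . a] }  — shift
  I8: { [Y → f f a .] }  — reduce
  I9: { [A → b T .] }  — reduce
  I10: { [T → Y . b A] }  — shift
  I11: { [A → . a], [A → . b T], [T → Y b . A] }  — shift
  I12: { [T → Y b A .] }  — reduce
  I13: { [E → A E .] }  — reduce

Every state is either a pure shift/goto state or contains exactly one complete item and nothing to shift — no conflicts. The grammar is LR(0).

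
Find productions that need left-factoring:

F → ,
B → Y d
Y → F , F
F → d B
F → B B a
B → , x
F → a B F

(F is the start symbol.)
Left-factoring is needed when two productions for the same non-terminal
share a common prefix on the right-hand side.

Productions for F:
  F → ,
  F → d B
  F → B B a
  F → a B F
Productions for B:
  B → Y d
  B → , x

No common prefixes found.

Answer: No, left-factoring is not needed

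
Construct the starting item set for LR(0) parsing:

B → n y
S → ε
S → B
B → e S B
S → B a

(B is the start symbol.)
{ [B → . e S B], [B → . n y], [B' → . B] }

First, augment the grammar with B' → B
I₀ = CLOSURE({ [B' → . B] }):
  [B' → . B] has the dot before B: add [B → . n y], [B → . e S B]
No further items can be added.

I₀ = { [B → . e S B], [B → . n y], [B' → . B] }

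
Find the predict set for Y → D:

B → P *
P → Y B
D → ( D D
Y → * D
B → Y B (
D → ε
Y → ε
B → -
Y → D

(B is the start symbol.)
{ '(', '*', '-' }

PREDICT(Y → D) = (FIRST(RHS) \ {ε}) ∪ (FOLLOW(Y) if ε ∈ FIRST(RHS), i.e. RHS ⇒* ε)
FIRST(D) = { '(', ε }
FIRST(D) = { '(', ε }
ε ∈ FIRST(D) (the right-hand side is nullable), so add FOLLOW(Y) = { '(', '*', '-' }
PREDICT(Y → D) = { '(', '*', '-' }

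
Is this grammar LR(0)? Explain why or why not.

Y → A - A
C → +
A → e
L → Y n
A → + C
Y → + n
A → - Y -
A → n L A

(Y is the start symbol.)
Yes, the grammar is LR(0)

A grammar is LR(0) if no state in the canonical LR(0) collection has:
  - both a shift item (dot before a terminal) and a complete item (shift-reduce conflict), or
  - two or more complete items (reduce-reduce conflict; the accept item [Y' → Y .] counts as a complete item here).

Augment with Y' → Y and build the canonical LR(0) collection (I0 = CLOSURE({[Y' → . Y]}), then GOTO on every symbol after a dot until no new states appear). It has 19 states:
  I0: { [A → . + C], [A → . - Y -], [A → . e], [A → . n L A], [Y → . + n], [Y → . A - A], [Y' → . Y] }  — shift
  I1: { [A → + . C], [C → . +], [Y → + . n] }  — shift
  I2: { [A → - . Y -], [A → . + C], [A → . - Y -], [A → . e], [A → . n L A], [Y → . + n], [Y → . A - A] }  — shift
  I3: { [Y → A . - A] }  — shift
  I4: { [Y' → Y .] }  — accept
  I5: { [A → e .] }  — reduce
  I6: { [A → . + C], [A → . - Y -], [A → . e], [A → . n L A], [A → n . L A], [L → . Y n], [Y → . + n], [Y → . A - A] }  — shift
  I7: { [A → . + C], [A → . - Y -], [A → . e], [A → . n L A], [A → n L . A] }  — shift
  I8: { [L → Y . n] }  — shift
  I9: { [L → Y n .] }  — reduce
  I10: { [A → + . C], [C → . +] }  — shift
  I11: { [A → n L A .] }  — reduce
  I12: { [C → + .] }  — reduce
  I13: { [A → + C .] }  — reduce
  I14: { [A → . + C], [A → . - Y -], [A → . e], [A → . n L A], [Y → A - . A] }  — shift
  I15: { [Y → A - A .] }  — reduce
  I16: { [A → - Y . -] }  — shift
  I17: { [A → - Y - .] }  — reduce
  I18: { [Y → + n .] }  — reduce

Every state is either a pure shift/goto state or contains exactly one complete item and nothing to shift — no conflicts. The grammar is LR(0).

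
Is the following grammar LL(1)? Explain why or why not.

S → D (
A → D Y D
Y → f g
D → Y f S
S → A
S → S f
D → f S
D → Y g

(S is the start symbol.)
No. Predict set conflict for S: { 'f' }

A grammar is LL(1) if for each non-terminal N with multiple productions, the predict sets of those productions are pairwise disjoint, where PREDICT(N → α) = (FIRST(α) \ {ε}) ∪ (FOLLOW(N) if α ⇒* ε).

Relevant sets:
  FIRST(D) = { 'f' }
  FIRST(A) = { 'f' }
  FIRST(S) = { 'f' }
  FIRST(Y) = { 'f' }

For S:
  PREDICT(S → D '(') = { 'f' }
  PREDICT(S → A) = { 'f' }
  PREDICT(S → S f) = { 'f' }
For D:
  PREDICT(D → Y f S) = { 'f' }
  PREDICT(D → f S) = { 'f' }
  PREDICT(D → Y g) = { 'f' }
A, Y have a single production, so nothing to check there.

Conflict found: Predict set conflict for S: { 'f' }
The grammar is NOT LL(1).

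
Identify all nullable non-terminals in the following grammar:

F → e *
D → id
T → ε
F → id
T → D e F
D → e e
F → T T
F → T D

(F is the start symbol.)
{ 'F', 'T' }

A non-terminal is nullable if it can derive ε (the empty string): either it has an ε-production, or it has a production whose right-hand side consists entirely of nullable non-terminals.

ε-productions: T → ε
So T is immediately nullable.
F → T T: every symbol on the right is nullable, so F is nullable too.
No further non-terminal can be added: every production for the remaining non-terminals contains a terminal or a non-nullable non-terminal.
Nullable = { 'F', 'T' }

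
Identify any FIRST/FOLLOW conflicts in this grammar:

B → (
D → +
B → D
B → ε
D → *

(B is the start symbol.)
No FIRST/FOLLOW conflicts.

Nullable non-terminals: B.
FIRST sets used below: FIRST(D) = { '*', '+' }

B: nullable alternative(s) B → ε; FOLLOW(B) = { $ }
  B → (: FIRST \ {ε} = { '(' } — disjoint from FOLLOW(B)
  B → D: FIRST \ {ε} = { '*', '+' } — disjoint from FOLLOW(B)
  B → ε: FIRST \ {ε} = { } — this is the only nullable alternative, skip

D has no nullable alternative, so no FIRST/FOLLOW check is needed there.

No FIRST/FOLLOW conflicts found.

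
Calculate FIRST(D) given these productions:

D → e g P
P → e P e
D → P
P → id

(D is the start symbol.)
{ 'e', 'id' }

To compute FIRST(D), examine every production with D on the left-hand side, reading each right-hand side left to right until a non-nullable symbol is reached.

FIRST sets of the other non-terminals involved (by the same procedure, iterated to a fixed point):
  FIRST(P) = { 'e', 'id' }

From D → e g P:
  - e is a terminal: add 'e' and stop
From D → P:
  - P is a non-terminal: add FIRST(P) \ {ε} = { 'e', 'id' }
    P is not nullable, so stop

Collecting: FIRST(D) = { 'e', 'id' }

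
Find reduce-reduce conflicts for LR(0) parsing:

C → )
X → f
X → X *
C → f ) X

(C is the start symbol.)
Augment with C' → C and build the canonical LR(0) collection (I0 = CLOSURE({[C' → . C]}), then GOTO on every symbol after a dot until no new states appear). It has 8 states:
  I0: { [C → . )], [C → . f ) X], [C' → . C] }  — shift
  I1: { [C → ) .] }  — reduce
  I2: { [C' → C .] }  — accept
  I3: { [C → f . ) X] }  — shift
  I4: { [C → f ) . X], [X → . X *], [X → . f] }  — shift
  I5: { [C → f ) X .], [X → X . *] }  — shift, reduce
  I6: { [X → f .] }  — reduce
  I7: { [X → X * .] }  — reduce

No state contains more than one complete item.

Answer: No reduce-reduce conflicts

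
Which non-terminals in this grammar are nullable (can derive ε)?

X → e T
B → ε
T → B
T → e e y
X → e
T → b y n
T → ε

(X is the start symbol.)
{ 'B', 'T' }

A non-terminal is nullable if it can derive ε (the empty string): either it has an ε-production, or it has a production whose right-hand side consists entirely of nullable non-terminals.

ε-productions: B → ε, T → ε
So B, T are immediately nullable.
No further non-terminal can be added: every production for the remaining non-terminals contains a terminal or a non-nullable non-terminal.
Nullable = { 'B', 'T' }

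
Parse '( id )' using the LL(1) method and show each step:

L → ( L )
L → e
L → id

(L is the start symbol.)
Stack is shown with the top on the left.

Stack    Input     Action
-------------------------
L $      ( id ) $  output L → ( L )
( L ) $  ( id ) $  match '('
L ) $    id ) $    output L → id
id ) $   id ) $    match 'id'
) $      ) $       match ')'
$        $         accept

The string is accepted.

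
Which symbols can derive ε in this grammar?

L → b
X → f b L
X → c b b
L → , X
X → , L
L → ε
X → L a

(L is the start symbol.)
{ 'L' }

A non-terminal is nullable if it can derive ε (the empty string): either it has an ε-production, or it has a production whose right-hand side consists entirely of nullable non-terminals.

ε-productions: L → ε
So L is immediately nullable.
No further non-terminal can be added: every production for the remaining non-terminals contains a terminal or a non-nullable non-terminal.
Nullable = { 'L' }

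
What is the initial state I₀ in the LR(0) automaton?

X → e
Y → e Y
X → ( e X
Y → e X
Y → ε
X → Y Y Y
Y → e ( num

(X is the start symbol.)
First, augment the grammar with X' → X
I₀ = CLOSURE({ [X' → . X] }):
  [X' → . X] has the dot before X: add [X → . e], [X → . ( e X], [X → . Y Y Y]
  [X → . Y Y Y] has the dot before Y: add [Y → . e Y], [Y → . e X], [Y → .], [Y → . e ( num]
No further items can be added.

I₀ = { [X → . ( e X], [X → . Y Y Y], [X → . e], [X' → . X], [Y → . e ( num], [Y → . e X], [Y → . e Y], [Y → .] }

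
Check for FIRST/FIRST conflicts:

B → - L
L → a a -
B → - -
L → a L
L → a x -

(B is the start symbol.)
Yes. B → '-' L / B → '-' '-' on { '-' }; L → a a '-' / L → a L on { 'a' }; L → a a '-' / L → a x '-' on { 'a' }; L → a L / L → a x '-' on { 'a' }

Productions for B:
  B → - L: FIRST = { '-' }
  B → - -: FIRST = { '-' }
Productions for L:
  L → a a -: FIRST = { 'a' }
  L → a L: FIRST = { 'a' }
  L → a x -: FIRST = { 'a' }

Conflict for B: B → - L and B → - -
  Overlap: { '-' }
Conflict for L: L → a a - and L → a L
  Overlap: { 'a' }
Conflict for L: L → a a - and L → a x -
  Overlap: { 'a' }
Conflict for L: L → a L and L → a x -
  Overlap: { 'a' }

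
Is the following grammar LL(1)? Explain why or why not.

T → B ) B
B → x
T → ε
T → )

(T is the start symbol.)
Yes, the grammar is LL(1).

A grammar is LL(1) if for each non-terminal N with multiple productions, the predict sets of those productions are pairwise disjoint, where PREDICT(N → α) = (FIRST(α) \ {ε}) ∪ (FOLLOW(N) if α ⇒* ε).

Relevant sets:
  FIRST(B) = { 'x' }
  FOLLOW(T) = { $ }

For T:
  PREDICT(T → B ')' B) = { 'x' }
  PREDICT(T → ε) = { $ }
  PREDICT(T → ')') = { ')' }
B has a single production, so nothing to check there.

All predict sets are disjoint. The grammar IS LL(1).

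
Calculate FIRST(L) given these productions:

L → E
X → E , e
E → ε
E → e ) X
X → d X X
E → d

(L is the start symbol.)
To compute FIRST(L), examine every production with L on the left-hand side, reading each right-hand side left to right until a non-nullable symbol is reached.

FIRST sets of the other non-terminals involved (by the same procedure, iterated to a fixed point):
  FIRST(E) = { 'd', 'e', ε }

From L → E:
  - E is a non-terminal: add FIRST(E) \ {ε} = { 'd', 'e' }
    E is nullable and nothing follows, so the whole right-hand side can vanish: ε ∈ FIRST(L)

Collecting: FIRST(L) = { 'd', 'e', ε }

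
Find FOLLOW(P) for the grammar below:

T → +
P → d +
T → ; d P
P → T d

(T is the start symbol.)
{ $, 'd' }

In T → ; d P: P is at the end, add FOLLOW(T)

The FOLLOW sets referred to above (computed the same way, to a fixed point):
  FOLLOW(T) = { $, 'd' }

Taking the union: FOLLOW(P) = { $, 'd' }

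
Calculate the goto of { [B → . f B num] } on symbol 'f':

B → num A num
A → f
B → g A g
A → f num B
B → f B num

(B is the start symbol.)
{ [B → . f B num], [B → . g A g], [B → . num A num], [B → f . B num] }

GOTO(I, 'f') = CLOSURE({ [A → αX.β] : [A → α.Xβ] ∈ I, X = 'f' })

Items with dot before 'f', with the dot advanced:
  [B → . f B num] → [B → f . B num]
Closure of the advanced items:
  [B → f . B num] has the dot before B: add [B → . num A num], [B → . g A g], [B → . f B num]

GOTO = { [B → . f B num], [B → . g A g], [B → . num A num], [B → f . B num] }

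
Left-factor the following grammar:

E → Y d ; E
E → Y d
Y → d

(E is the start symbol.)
E → Y d E'
E' → ; E
E' → ε
Y → d

Left-factoring transforms A → αβ₁ | αβ₂ into A → αA' and A' → β₁ | β₂
(α is the longest common prefix among the alternatives). Repeat until
no nonterminal has two alternatives with a common prefix.

Round 1: E has alternatives sharing prefix 'Y d'. Introduce E': E → Y d E'
  Add: E' → ; E
  Add: E' → ε

No remaining common prefixes — done.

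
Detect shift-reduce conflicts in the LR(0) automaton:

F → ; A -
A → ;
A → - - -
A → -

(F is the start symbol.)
A shift-reduce conflict occurs when an LR(0) state has both:
  - a complete (reduce) item [A → α .] (dot at the end), and
  - a shift item [B → β . c γ] (dot before a terminal).

Augment with F' → F and build the canonical LR(0) collection (I0 = CLOSURE({[F' → . F]}), then GOTO on every symbol after a dot until no new states appear). It has 9 states:
  I0: { [F → . ; A -], [F' → . F] }  — shift
  I1: { [A → . - - -], [A → . -], [A → . ;], [F → ; . A -] }  — shift
  I2: { [F' → F .] }  — accept
  I3: { [A → - . - -], [A → - .] }  — shift, reduce
  I4: { [A → ; .] }  — reduce
  I5: { [F → ; A . -] }  — shift
  I6: { [F → ; A - .] }  — reduce
  I7: { [A → - - . -] }  — shift
  I8: { [A → - - - .] }  — reduce

I3 contains reduce item [A → - .] and shift item [A → - . - -] — shift-reduce conflict.

Answer: Yes — I3: [A → - .] vs [A → - . - -]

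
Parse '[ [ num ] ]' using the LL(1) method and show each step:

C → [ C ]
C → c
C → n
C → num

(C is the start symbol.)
Stack is shown with the top on the left.

Stack      Input          Action
--------------------------------
C $        [ [ num ] ] $  output C → [ C ]
[ C ] $    [ [ num ] ] $  match '['
C ] $      [ num ] ] $    output C → [ C ]
[ C ] ] $  [ num ] ] $    match '['
C ] ] $    num ] ] $      output C → num
num ] ] $  num ] ] $      match 'num'
] ] $      ] ] $          match ']'
] $        ] $            match ']'
$          $              accept

The string is accepted.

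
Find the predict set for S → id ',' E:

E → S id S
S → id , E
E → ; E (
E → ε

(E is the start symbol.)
{ 'id' }

PREDICT(S → id ',' E) = (FIRST(RHS) \ {ε}) ∪ (FOLLOW(S) if ε ∈ FIRST(RHS), i.e. RHS ⇒* ε)
FIRST(id ',' E) = { 'id' }
ε ∉ FIRST(id ',' E), so FOLLOW(S) is not added.
PREDICT(S → id ',' E) = { 'id' }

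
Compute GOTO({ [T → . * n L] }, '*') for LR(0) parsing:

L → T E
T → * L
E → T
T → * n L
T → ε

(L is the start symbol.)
{ [T → * . n L] }

GOTO(I, '*') = CLOSURE({ [A → αX.β] : [A → α.Xβ] ∈ I, X = '*' })

Items with dot before '*', with the dot advanced:
  [T → . * n L] → [T → * . n L]
Closure adds nothing (no advanced item has the dot before a non-terminal).

GOTO = { [T → * . n L] }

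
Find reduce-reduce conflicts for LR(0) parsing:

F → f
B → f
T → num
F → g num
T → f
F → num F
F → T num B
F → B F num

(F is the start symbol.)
Augment with F' → F and build the canonical LR(0) collection (I0 = CLOSURE({[F' → . F]}), then GOTO on every symbol after a dot until no new states appear). It has 14 states:
  I0: { [B → . f], [F → . B F num], [F → . T num B], [F → . f], [F → . g num], [F → . num F], [F' → . F], [T → . f], [T → . num] }  — shift
  I1: { [B → . f], [F → . B F num], [F → . T num B], [F → . f], [F → . g num], [F → . num F], [F → B . F num], [T → . f], [T → . num] }  — shift
  I2: { [F' → F .] }  — accept
  I3: { [F → T . num B] }  — shift
  I4: { [B → f .], [F → f .], [T → f .] }  — 3 reduces
  I5: { [F → g . num] }  — shift
  I6: { [B → . f], [F → . B F num], [F → . T num B], [F → . f], [F → . g num], [F → . num F], [F → num . F], [T → . f], [T → . num], [T → num .] }  — shift, reduce
  I7: { [F → num F .] }  — reduce
  I8: { [F → g num .] }  — reduce
  I9: { [B → . f], [F → T num . B] }  — shift
  I10: { [F → T num B .] }  — reduce
  I11: { [B → f .] }  — reduce
  I12: { [F → B F . num] }  — shift
  I13: { [F → B F num .] }  — reduce

I4 contains complete items [B → f .], [F → f .], [T → f .] — reduce-reduce conflict.

Answer: Yes — I4: [B → f .] vs [F → f .]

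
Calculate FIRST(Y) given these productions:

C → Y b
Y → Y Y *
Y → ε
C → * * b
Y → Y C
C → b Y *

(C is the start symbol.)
FIRST sets of the other non-terminals involved (by the same procedure, iterated to a fixed point):
  FIRST(C) = { '*', 'b' }

From Y → Y Y *:
  - Y is the symbol being defined: contributes nothing new
    Y is nullable, so continue to the next symbol
  - Y is the symbol being defined: contributes nothing new
    Y is nullable, so continue to the next symbol
  - '*' is a terminal: add '*' and stop
From Y → ε:
  - ε-production, so ε ∈ FIRST(Y)
From Y → Y C:
  - Y is the symbol being defined: contributes nothing new
    Y is nullable, so continue to the next symbol
  - C is a non-terminal: add FIRST(C) \ {ε} = { '*', 'b' }
    C is not nullable, so stop

Collecting: FIRST(Y) = { '*', 'b', ε }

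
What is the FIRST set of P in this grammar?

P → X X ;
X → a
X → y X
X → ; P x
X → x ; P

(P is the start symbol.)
{ ';', 'a', 'x', 'y' }

To compute FIRST(P), examine every production with P on the left-hand side, reading each right-hand side left to right until a non-nullable symbol is reached.

FIRST sets of the other non-terminals involved (by the same procedure, iterated to a fixed point):
  FIRST(X) = { ';', 'a', 'x', 'y' }

From P → X X ;:
  - X is a non-terminal: add FIRST(X) \ {ε} = { ';', 'a', 'x', 'y' }
    X is not nullable, so stop

Collecting: FIRST(P) = { ';', 'a', 'x', 'y' }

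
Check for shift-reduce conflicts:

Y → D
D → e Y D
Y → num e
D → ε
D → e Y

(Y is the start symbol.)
Augment with Y' → Y and build the canonical LR(0) collection (I0 = CLOSURE({[Y' → . Y]}), then GOTO on every symbol after a dot until no new states appear). It has 8 states:
  I0: { [D → . e Y D], [D → . e Y], [D → .], [Y → . D], [Y → . num e], [Y' → . Y] }  — shift, reduce
  I1: { [Y → D .] }  — reduce
  I2: { [Y' → Y .] }  — accept
  I3: { [D → . e Y D], [D → . e Y], [D → .], [D → e . Y D], [D → e . Y], [Y → . D], [Y → . num e] }  — shift, reduce
  I4: { [Y → num . e] }  — shift
  I5: { [Y → num e .] }  — reduce
  I6: { [D → . e Y D], [D → . e Y], [D → .], [D → e Y . D], [D → e Y .] }  — shift, 2 reduces
  I7: { [D → e Y D .] }  — reduce

I0 contains reduce item [D → .] and shift items [D → . e Y], [D → . e Y D], [Y → . num e] — shift-reduce conflict.
I3 contains reduce item [D → .] and shift items [D → . e Y], [D → . e Y D], [Y → . num e] — shift-reduce conflict.
I6 contains reduce items [D → .], [D → e Y .] and shift items [D → . e Y], [D → . e Y D] — shift-reduce conflict.

Answer: Yes — I0: [D → .] vs [D → . e Y]; I3: [D → .] vs [D → . e Y]; I6: [D → .] vs [D → . e Y]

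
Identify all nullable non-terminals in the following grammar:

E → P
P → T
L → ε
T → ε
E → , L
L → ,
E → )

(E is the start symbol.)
{ 'E', 'L', 'P', 'T' }

A non-terminal is nullable if it can derive ε (the empty string): either it has an ε-production, or it has a production whose right-hand side consists entirely of nullable non-terminals.

ε-productions: L → ε, T → ε
So L, T are immediately nullable.
P → T: every symbol on the right is nullable, so P is nullable too.
E → P: every symbol on the right is nullable, so E is nullable too.
Every non-terminal is now nullable.
Nullable = { 'E', 'L', 'P', 'T' }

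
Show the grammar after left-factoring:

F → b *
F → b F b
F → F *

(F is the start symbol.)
F → b F'
F' → *
F' → F b
F → F *

Left-factoring transforms A → αβ₁ | αβ₂ into A → αA' and A' → β₁ | β₂
(α is the longest common prefix among the alternatives). Repeat until
no nonterminal has two alternatives with a common prefix.

Round 1: F has alternatives sharing prefix 'b'. Introduce F': F → b F'
  Add: F' → *
  Add: F' → F b

No remaining common prefixes — done.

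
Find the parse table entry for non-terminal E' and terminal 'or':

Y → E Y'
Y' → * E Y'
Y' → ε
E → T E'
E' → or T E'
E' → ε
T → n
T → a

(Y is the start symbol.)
To find M[E', 'or'], we find productions for E' where 'or' is in the predict set (PREDICT(N → α) = (FIRST(α) \ {ε}) ∪ (FOLLOW(N) if α ⇒* ε)).

Relevant sets:
  FOLLOW(E') = { $, '*' }

E' → or T E': PREDICT = { 'or' }
  'or' is in predict set, so this production goes in M[E', 'or']
E' → ε: PREDICT = { $, '*' }

M[E', 'or'] = E' → or T E'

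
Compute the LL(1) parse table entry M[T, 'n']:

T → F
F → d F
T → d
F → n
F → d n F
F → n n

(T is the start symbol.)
To find M[T, 'n'], we find productions for T where 'n' is in the predict set (PREDICT(N → α) = (FIRST(α) \ {ε}) ∪ (FOLLOW(N) if α ⇒* ε)).

Relevant sets:
  FIRST(F) = { 'd', 'n' }

T → F: PREDICT = { 'd', 'n' }
  'n' is in predict set, so this production goes in M[T, 'n']
T → d: PREDICT = { 'd' }

M[T, 'n'] = T → F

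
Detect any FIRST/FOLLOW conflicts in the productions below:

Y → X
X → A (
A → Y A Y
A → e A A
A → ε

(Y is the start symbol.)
Yes. A → Y A Y with FOLLOW(A) on { '(', 'e' }; A → e A A with FOLLOW(A) on { 'e' }

A FIRST/FOLLOW conflict occurs when a non-terminal N has a nullable alternative N → β (β ⇒* ε) and another alternative N → α with FIRST(α) ∩ FOLLOW(N) ≠ ∅: on such a lookahead the parser cannot decide between expanding α and letting N vanish via β.

Nullable non-terminals: A.
FIRST sets used below: FIRST(Y) = { '(', 'e' }

A: nullable alternative(s) A → ε; FOLLOW(A) = { '(', 'e' }
  A → Y A Y: FIRST \ {ε} = { '(', 'e' } — overlaps FOLLOW(A) on { '(', 'e' }: CONFLICT
  A → e A A: FIRST \ {ε} = { 'e' } — overlaps FOLLOW(A) on { 'e' }: CONFLICT
  A → ε: FIRST \ {ε} = { } — this is the only nullable alternative, skip

X, Y have no nullable alternative, so no FIRST/FOLLOW check is needed there.

So the grammar has 2 FIRST/FOLLOW conflicts (marked CONFLICT above).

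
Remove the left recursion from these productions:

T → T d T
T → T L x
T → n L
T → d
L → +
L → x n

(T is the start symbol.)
T → n L T'
T → d T'
T' → d T T'
T' → L x T'
T' → ε
L → +
L → x n

T is directly left-recursive. The standard transformation for
  A → A α₁ | ... | A α_m | β₁ | ... | β_n
is
  A  → β₁ A' | ... | β_n A'
  A' → α₁ A' | ... | α_m A' | ε

T → n L becomes T → n L T'
T → d becomes T → d T'
T → T d T becomes T' → d T T'
T → T L x becomes T' → L x T'
Add T' → ε

Productions for other non-terminals are unchanged:
  L → +
  L → x n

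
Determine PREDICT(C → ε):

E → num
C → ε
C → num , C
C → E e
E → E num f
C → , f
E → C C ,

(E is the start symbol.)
PREDICT(C → ε) = (FIRST(RHS) \ {ε}) ∪ (FOLLOW(C) if ε ∈ FIRST(RHS), i.e. RHS ⇒* ε)
The right-hand side is ε (FIRST(ε) = { ε }), so the predict set is FOLLOW(C) = { ',', 'num' }
PREDICT(C → ε) = { ',', 'num' }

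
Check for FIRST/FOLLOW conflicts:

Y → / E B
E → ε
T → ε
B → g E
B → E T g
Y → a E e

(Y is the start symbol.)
No FIRST/FOLLOW conflicts.

A FIRST/FOLLOW conflict occurs when a non-terminal N has a nullable alternative N → β (β ⇒* ε) and another alternative N → α with FIRST(α) ∩ FOLLOW(N) ≠ ∅: on such a lookahead the parser cannot decide between expanding α and letting N vanish via β.

Nullable non-terminals: E, T.
E has a nullable alternative but only one production, so nothing to check.
T has a nullable alternative but only one production, so nothing to check.

B, Y have no nullable alternative, so no FIRST/FOLLOW check is needed there.

No FIRST/FOLLOW conflicts found.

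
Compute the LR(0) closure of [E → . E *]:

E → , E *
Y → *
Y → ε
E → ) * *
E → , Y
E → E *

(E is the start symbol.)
To compute CLOSURE, for each item [A → α.Bβ] where B is a non-terminal, add [B → .γ] for all productions B → γ; repeat for the newly added items until nothing changes.

Start with: [E → . E *]
  [E → . E *] has the dot before E: add [E → . , E *], [E → . ) * *], [E → . , Y]
No further items can be added.

CLOSURE = { [E → . ) * *], [E → . , E *], [E → . , Y], [E → . E *] }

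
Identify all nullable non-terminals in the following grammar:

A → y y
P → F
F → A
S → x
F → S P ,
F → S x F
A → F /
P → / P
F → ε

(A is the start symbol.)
ε-productions: F → ε
So F is immediately nullable.
P → F: every symbol on the right is nullable, so P is nullable too.
No further non-terminal can be added: every production for the remaining non-terminals contains a terminal or a non-nullable non-terminal.
Nullable = { 'F', 'P' }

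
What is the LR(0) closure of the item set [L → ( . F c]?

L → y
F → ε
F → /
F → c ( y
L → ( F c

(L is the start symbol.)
Start with: [L → ( . F c]
  [L → ( . F c] has the dot before F: add [F → .], [F → . /], [F → . c ( y]
No further items can be added.

CLOSURE = { [F → . /], [F → . c ( y], [F → .], [L → ( . F c] }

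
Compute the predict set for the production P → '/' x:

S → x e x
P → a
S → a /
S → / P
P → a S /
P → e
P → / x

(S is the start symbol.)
PREDICT(P → '/' x) = (FIRST(RHS) \ {ε}) ∪ (FOLLOW(P) if ε ∈ FIRST(RHS), i.e. RHS ⇒* ε)
FIRST('/' x) = { '/' }
ε ∉ FIRST('/' x), so FOLLOW(P) is not added.
PREDICT(P → '/' x) = { '/' }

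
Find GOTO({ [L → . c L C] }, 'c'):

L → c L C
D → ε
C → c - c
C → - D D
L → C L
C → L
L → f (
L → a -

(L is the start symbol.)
{ [C → . - D D], [C → . L], [C → . c - c], [L → . C L], [L → . a -], [L → . c L C], [L → . f (], [L → c . L C] }

GOTO(I, 'c') = CLOSURE({ [A → αX.β] : [A → α.Xβ] ∈ I, X = 'c' })

Items with dot before 'c', with the dot advanced:
  [L → . c L C] → [L → c . L C]
Closure of the advanced items:
  [L → c . L C] has the dot before L: add [L → . c L C], [L → . C L], [L → . f (], [L → . a -]
  [L → . C L] has the dot before C: add [C → . c - c], [C → . - D D], [C → . L]

GOTO = { [C → . - D D], [C → . L], [C → . c - c], [L → . C L], [L → . a -], [L → . c L C], [L → . f (], [L → c . L C] }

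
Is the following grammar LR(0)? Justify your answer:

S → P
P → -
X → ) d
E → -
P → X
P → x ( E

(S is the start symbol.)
A grammar is LR(0) if no state in the canonical LR(0) collection has:
  - both a shift item (dot before a terminal) and a complete item (shift-reduce conflict), or
  - two or more complete items (reduce-reduce conflict; the accept item [S' → S .] counts as a complete item here).

Augment with S' → S and build the canonical LR(0) collection (I0 = CLOSURE({[S' → . S]}), then GOTO on every symbol after a dot until no new states appear). It has 11 states:
  I0: { [P → . -], [P → . X], [P → . x ( E], [S → . P], [S' → . S], [X → . ) d] }  — shift
  I1: { [X → ) . d] }  — shift
  I2: { [P → - .] }  — reduce
  I3: { [S → P .] }  — reduce
  I4: { [S' → S .] }  — accept
  I5: { [P → X .] }  — reduce
  I6: { [P → x . ( E] }  — shift
  I7: { [E → . -], [P → x ( . E] }  — shift
  I8: { [E → - .] }  — reduce
  I9: { [P → x ( E .] }  — reduce
  I10: { [X → ) d .] }  — reduce

Every state is either a pure shift/goto state or contains exactly one complete item and nothing to shift — no conflicts. The grammar is LR(0).

Answer: Yes, the grammar is LR(0)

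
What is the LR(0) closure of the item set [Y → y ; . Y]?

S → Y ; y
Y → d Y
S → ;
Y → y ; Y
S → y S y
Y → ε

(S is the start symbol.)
Start with: [Y → y ; . Y]
  [Y → y ; . Y] has the dot before Y: add [Y → . d Y], [Y → . y ; Y], [Y → .]
No further items can be added.

CLOSURE = { [Y → . d Y], [Y → . y ; Y], [Y → .], [Y → y ; . Y] }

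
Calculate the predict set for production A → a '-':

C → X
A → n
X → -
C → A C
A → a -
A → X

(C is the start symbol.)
{ 'a' }

PREDICT(A → a '-') = (FIRST(RHS) \ {ε}) ∪ (FOLLOW(A) if ε ∈ FIRST(RHS), i.e. RHS ⇒* ε)
FIRST(a '-') = { 'a' }
ε ∉ FIRST(a '-'), so FOLLOW(A) is not added.
PREDICT(A → a '-') = { 'a' }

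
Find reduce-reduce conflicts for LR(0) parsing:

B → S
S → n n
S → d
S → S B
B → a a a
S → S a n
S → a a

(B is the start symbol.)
No reduce-reduce conflicts

Augment with B' → B and build the canonical LR(0) collection (I0 = CLOSURE({[B' → . B]}), then GOTO on every symbol after a dot until no new states appear). It has 12 states:
  I0: { [B → . S], [B → . a a a], [B' → . B], [S → . S B], [S → . S a n], [S → . a a], [S → . d], [S → . n n] }  — shift
  I1: { [B' → B .] }  — accept
  I2: { [B → . S], [B → . a a a], [B → S .], [S → . S B], [S → . S a n], [S → . a a], [S → . d], [S → . n n], [S → S . B], [S → S . a n] }  — shift, reduce
  I3: { [B → a . a a], [S → a . a] }  — shift
  I4: { [S → d .] }  — reduce
  I5: { [S → n . n] }  — shift
  I6: { [S → n n .] }  — reduce
  I7: { [B → a a . a], [S → a a .] }  — shift, reduce
  I8: { [B → a a a .] }  — reduce
  I9: { [S → S B .] }  — reduce
  I10: { [B → a . a a], [S → S a . n], [S → a . a] }  — shift
  I11: { [S → S a n .] }  — reduce

No state contains more than one complete item.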